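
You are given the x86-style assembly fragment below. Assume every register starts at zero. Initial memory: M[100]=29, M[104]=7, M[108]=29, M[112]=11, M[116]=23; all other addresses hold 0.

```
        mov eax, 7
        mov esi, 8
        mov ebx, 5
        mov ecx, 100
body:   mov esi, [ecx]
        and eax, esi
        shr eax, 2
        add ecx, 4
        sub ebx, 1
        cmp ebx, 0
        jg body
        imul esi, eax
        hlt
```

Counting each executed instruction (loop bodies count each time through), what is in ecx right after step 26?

eax=7
esi=8
ebx=5
ecx=100
esi=M[100]=29
eax=7&29=5
eax=5>>2=1
ecx=100+4=104
ebx=5-1=4
cmp ebx, 0  (cmp 4,0)
jg body: taken
esi=M[104]=7
eax=1&7=1
eax=1>>2=0
ecx=104+4=108
ebx=4-1=3
cmp ebx, 0  (cmp 3,0)
jg body: taken
esi=M[108]=29
eax=0&29=0
eax=0>>2=0
ecx=108+4=112
ebx=3-1=2
cmp ebx, 0  (cmp 2,0)
jg body: taken
esi=M[112]=11
After step 26: ecx = 112.

112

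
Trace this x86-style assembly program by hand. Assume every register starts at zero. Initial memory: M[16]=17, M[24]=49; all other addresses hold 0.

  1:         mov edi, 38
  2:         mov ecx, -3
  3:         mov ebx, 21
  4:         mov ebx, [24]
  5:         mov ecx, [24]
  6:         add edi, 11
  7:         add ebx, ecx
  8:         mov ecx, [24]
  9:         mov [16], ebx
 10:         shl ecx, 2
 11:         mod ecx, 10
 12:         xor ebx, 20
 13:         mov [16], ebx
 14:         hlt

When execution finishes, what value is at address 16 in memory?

118

after mov edi, 38: edi=38
after mov ecx, -3: ecx=-3
after mov ebx, 21: ebx=21
after mov ebx, [24]: ebx=M[24]=49
after mov ecx, [24]: ecx=M[24]=49
after add edi, 11: edi=38+11=49
after add ebx, ecx: ebx=49+49=98
after mov ecx, [24]: ecx=M[24]=49
mov [16], ebx → M[16]=98
after shl ecx, 2: ecx=49<<2=196
after mod ecx, 10: ecx=196%10=6
after xor ebx, 20: ebx=98^20=118
mov [16], ebx → M[16]=118
halt.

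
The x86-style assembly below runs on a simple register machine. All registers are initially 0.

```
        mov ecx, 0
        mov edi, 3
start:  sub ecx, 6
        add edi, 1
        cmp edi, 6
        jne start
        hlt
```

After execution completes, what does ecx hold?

ecx=0
edi=3
ecx=0-6=-6
edi=3+1=4
cmp edi, 6  (cmp 4,6)
jne start: taken
ecx=(-6)-6=-12
edi=4+1=5
cmp edi, 6  (cmp 5,6)
jne start: taken
ecx=(-12)-6=-18
edi=5+1=6
cmp edi, 6  (cmp 6,6)
jne start: not taken
halt.

-18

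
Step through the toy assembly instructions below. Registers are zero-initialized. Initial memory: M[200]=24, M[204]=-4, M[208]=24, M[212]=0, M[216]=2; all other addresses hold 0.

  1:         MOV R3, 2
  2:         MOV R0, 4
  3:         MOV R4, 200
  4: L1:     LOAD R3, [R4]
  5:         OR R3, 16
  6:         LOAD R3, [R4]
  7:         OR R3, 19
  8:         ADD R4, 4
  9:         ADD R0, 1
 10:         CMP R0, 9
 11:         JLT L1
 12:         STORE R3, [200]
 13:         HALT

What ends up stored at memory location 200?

after MOV R3, 2: R3=2
after MOV R0, 4: R0=4
after MOV R4, 200: R4=200
after LOAD R3, [R4]: R3=M[200]=24
after OR R3, 16: R3=24|16=24
after LOAD R3, [R4]: R3=M[200]=24
after OR R3, 19: R3=24|19=27
after ADD R4, 4: R4=200+4=204
after ADD R0, 1: R0=4+1=5
CMP R0, 9  (cmp 5,9)
JLT L1: taken
after LOAD R3, [R4]: R3=M[204]=-4
after OR R3, 16: R3=(-4)|16=-4
after LOAD R3, [R4]: R3=M[204]=-4
after OR R3, 19: R3=(-4)|19=-1
after ADD R4, 4: R4=204+4=208
after ADD R0, 1: R0=5+1=6
CMP R0, 9  (cmp 6,9)
JLT L1: taken
after LOAD R3, [R4]: R3=M[208]=24
after OR R3, 16: R3=24|16=24
after LOAD R3, [R4]: R3=M[208]=24
after OR R3, 19: R3=24|19=27
after ADD R4, 4: R4=208+4=212
after ADD R0, 1: R0=6+1=7
CMP R0, 9  (cmp 7,9)
JLT L1: taken
after LOAD R3, [R4]: R3=M[212]=0
after OR R3, 16: R3=0|16=16
after LOAD R3, [R4]: R3=M[212]=0
after OR R3, 19: R3=0|19=19
after ADD R4, 4: R4=212+4=216
after ADD R0, 1: R0=7+1=8
CMP R0, 9  (cmp 8,9)
JLT L1: taken
after LOAD R3, [R4]: R3=M[216]=2
after OR R3, 16: R3=2|16=18
after LOAD R3, [R4]: R3=M[216]=2
after OR R3, 19: R3=2|19=19
after ADD R4, 4: R4=216+4=220
after ADD R0, 1: R0=8+1=9
CMP R0, 9  (cmp 9,9)
JLT L1: not taken
STORE R3, [200] → M[200]=19
halt.

19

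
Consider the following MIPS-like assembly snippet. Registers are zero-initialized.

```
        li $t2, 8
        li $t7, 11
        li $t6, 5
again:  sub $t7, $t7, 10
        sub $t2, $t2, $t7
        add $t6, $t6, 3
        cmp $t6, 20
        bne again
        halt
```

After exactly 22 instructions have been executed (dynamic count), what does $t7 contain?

-29

li $t2, 8 → $t2=8
li $t7, 11 → $t7=11
li $t6, 5 → $t6=5
sub $t7, $t7, 10 → $t7=11-10=1
sub $t2, $t2, $t7 → $t2=8-1=7
add $t6, $t6, 3 → $t6=5+3=8
cmp $t6, 20  (cmp 8,20)
bne again: taken
sub $t7, $t7, 10 → $t7=1-10=-9
sub $t2, $t2, $t7 → $t2=7-(-9)=16
add $t6, $t6, 3 → $t6=8+3=11
cmp $t6, 20  (cmp 11,20)
bne again: taken
sub $t7, $t7, 10 → $t7=(-9)-10=-19
sub $t2, $t2, $t7 → $t2=16-(-19)=35
add $t6, $t6, 3 → $t6=11+3=14
cmp $t6, 20  (cmp 14,20)
bne again: taken
sub $t7, $t7, 10 → $t7=(-19)-10=-29
sub $t2, $t2, $t7 → $t2=35-(-29)=64
add $t6, $t6, 3 → $t6=14+3=17
cmp $t6, 20  (cmp 17,20)
After step 22: $t7 = -29.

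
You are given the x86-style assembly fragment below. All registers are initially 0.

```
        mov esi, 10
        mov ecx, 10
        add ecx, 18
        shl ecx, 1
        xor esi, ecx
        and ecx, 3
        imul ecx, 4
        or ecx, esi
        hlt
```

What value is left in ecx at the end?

mov esi, 10 → esi=10
mov ecx, 10 → ecx=10
add ecx, 18 → ecx=10+18=28
shl ecx, 1 → ecx=28<<1=56
xor esi, ecx → esi=10^56=50
and ecx, 3 → ecx=56&3=0
imul ecx, 4 → ecx=0*4=0
or ecx, esi → ecx=0|50=50
halt.

50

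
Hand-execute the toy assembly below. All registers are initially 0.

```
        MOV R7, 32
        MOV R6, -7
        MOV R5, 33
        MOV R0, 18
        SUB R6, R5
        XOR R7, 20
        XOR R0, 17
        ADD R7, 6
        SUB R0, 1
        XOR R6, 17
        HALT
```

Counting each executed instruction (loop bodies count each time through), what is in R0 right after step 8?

3

after MOV R7, 32: R7=32
after MOV R6, -7: R6=-7
after MOV R5, 33: R5=33
after MOV R0, 18: R0=18
after SUB R6, R5: R6=(-7)-33=-40
after XOR R7, 20: R7=32^20=52
after XOR R0, 17: R0=18^17=3
after ADD R7, 6: R7=52+6=58
After step 8: R0 = 3.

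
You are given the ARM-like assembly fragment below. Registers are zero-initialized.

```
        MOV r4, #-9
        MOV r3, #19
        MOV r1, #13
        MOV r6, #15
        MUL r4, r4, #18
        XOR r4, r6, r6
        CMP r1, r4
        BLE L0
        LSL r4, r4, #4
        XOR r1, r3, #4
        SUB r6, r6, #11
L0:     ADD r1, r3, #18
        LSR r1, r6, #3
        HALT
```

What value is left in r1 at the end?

0

after MOV r4, #-9: r4=-9
after MOV r3, #19: r3=19
after MOV r1, #13: r1=13
after MOV r6, #15: r6=15
after MUL r4, r4, #18: r4=(-9)*18=-162
after XOR r4, r6, r6: r4=15^15=0
CMP r1, r4  (cmp 13,0)
BLE L0: not taken
after LSL r4, r4, #4: r4=0<<4=0
after XOR r1, r3, #4: r1=19^4=23
after SUB r6, r6, #11: r6=15-11=4
after ADD r1, r3, #18: r1=19+18=37
after LSR r1, r6, #3: r1=4>>3=0
halt.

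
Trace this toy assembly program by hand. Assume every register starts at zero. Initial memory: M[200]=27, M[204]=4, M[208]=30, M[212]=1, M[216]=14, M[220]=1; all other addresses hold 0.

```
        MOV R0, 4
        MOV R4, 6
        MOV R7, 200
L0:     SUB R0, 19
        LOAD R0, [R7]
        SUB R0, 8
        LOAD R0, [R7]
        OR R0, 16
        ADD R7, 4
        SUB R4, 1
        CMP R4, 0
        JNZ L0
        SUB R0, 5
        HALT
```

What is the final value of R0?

after MOV R0, 4: R0=4
after MOV R4, 6: R4=6
after MOV R7, 200: R7=200
after SUB R0, 19: R0=4-19=-15
after LOAD R0, [R7]: R0=M[200]=27
after SUB R0, 8: R0=27-8=19
after LOAD R0, [R7]: R0=M[200]=27
after OR R0, 16: R0=27|16=27
after ADD R7, 4: R7=200+4=204
after SUB R4, 1: R4=6-1=5
CMP R4, 0  (cmp 5,0)
JNZ L0: taken
after SUB R0, 19: R0=27-19=8
after LOAD R0, [R7]: R0=M[204]=4
after SUB R0, 8: R0=4-8=-4
after LOAD R0, [R7]: R0=M[204]=4
after OR R0, 16: R0=4|16=20
after ADD R7, 4: R7=204+4=208
after SUB R4, 1: R4=5-1=4
CMP R4, 0  (cmp 4,0)
JNZ L0: taken
after SUB R0, 19: R0=20-19=1
after LOAD R0, [R7]: R0=M[208]=30
after SUB R0, 8: R0=30-8=22
after LOAD R0, [R7]: R0=M[208]=30
after OR R0, 16: R0=30|16=30
after ADD R7, 4: R7=208+4=212
after SUB R4, 1: R4=4-1=3
CMP R4, 0  (cmp 3,0)
JNZ L0: taken
after SUB R0, 19: R0=30-19=11
after LOAD R0, [R7]: R0=M[212]=1
after SUB R0, 8: R0=1-8=-7
after LOAD R0, [R7]: R0=M[212]=1
after OR R0, 16: R0=1|16=17
after ADD R7, 4: R7=212+4=216
after SUB R4, 1: R4=3-1=2
CMP R4, 0  (cmp 2,0)
JNZ L0: taken
after SUB R0, 19: R0=17-19=-2
after LOAD R0, [R7]: R0=M[216]=14
after SUB R0, 8: R0=14-8=6
after LOAD R0, [R7]: R0=M[216]=14
after OR R0, 16: R0=14|16=30
after ADD R7, 4: R7=216+4=220
after SUB R4, 1: R4=2-1=1
CMP R4, 0  (cmp 1,0)
JNZ L0: taken
after SUB R0, 19: R0=30-19=11
after LOAD R0, [R7]: R0=M[220]=1
after SUB R0, 8: R0=1-8=-7
after LOAD R0, [R7]: R0=M[220]=1
after OR R0, 16: R0=1|16=17
after ADD R7, 4: R7=220+4=224
after SUB R4, 1: R4=1-1=0
CMP R4, 0  (cmp 0,0)
JNZ L0: not taken
after SUB R0, 5: R0=17-5=12
halt.

12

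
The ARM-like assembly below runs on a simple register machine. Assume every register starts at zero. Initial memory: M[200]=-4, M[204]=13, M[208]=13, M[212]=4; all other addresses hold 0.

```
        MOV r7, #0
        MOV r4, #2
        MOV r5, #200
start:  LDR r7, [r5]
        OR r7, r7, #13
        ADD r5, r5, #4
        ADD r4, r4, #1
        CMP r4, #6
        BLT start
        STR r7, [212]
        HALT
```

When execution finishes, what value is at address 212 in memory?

13

after MOV r7, #0: r7=0
after MOV r4, #2: r4=2
after MOV r5, #200: r5=200
after LDR r7, [r5]: r7=M[200]=-4
after OR r7, r7, #13: r7=(-4)|13=-3
after ADD r5, r5, #4: r5=200+4=204
after ADD r4, r4, #1: r4=2+1=3
CMP r4, #6  (cmp 3,6)
BLT start: taken
after LDR r7, [r5]: r7=M[204]=13
after OR r7, r7, #13: r7=13|13=13
after ADD r5, r5, #4: r5=204+4=208
after ADD r4, r4, #1: r4=3+1=4
CMP r4, #6  (cmp 4,6)
BLT start: taken
after LDR r7, [r5]: r7=M[208]=13
after OR r7, r7, #13: r7=13|13=13
after ADD r5, r5, #4: r5=208+4=212
after ADD r4, r4, #1: r4=4+1=5
CMP r4, #6  (cmp 5,6)
BLT start: taken
after LDR r7, [r5]: r7=M[212]=4
after OR r7, r7, #13: r7=4|13=13
after ADD r5, r5, #4: r5=212+4=216
after ADD r4, r4, #1: r4=5+1=6
CMP r4, #6  (cmp 6,6)
BLT start: not taken
STR r7, [212] → M[212]=13
halt.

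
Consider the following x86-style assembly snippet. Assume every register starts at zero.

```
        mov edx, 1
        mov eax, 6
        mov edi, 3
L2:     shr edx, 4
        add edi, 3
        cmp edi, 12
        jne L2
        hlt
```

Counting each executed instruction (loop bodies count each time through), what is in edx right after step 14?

edx=1
eax=6
edi=3
edx=1>>4=0
edi=3+3=6
cmp edi, 12  (cmp 6,12)
jne L2: taken
edx=0>>4=0
edi=6+3=9
cmp edi, 12  (cmp 9,12)
jne L2: taken
edx=0>>4=0
edi=9+3=12
cmp edi, 12  (cmp 12,12)
After step 14: edx = 0.

0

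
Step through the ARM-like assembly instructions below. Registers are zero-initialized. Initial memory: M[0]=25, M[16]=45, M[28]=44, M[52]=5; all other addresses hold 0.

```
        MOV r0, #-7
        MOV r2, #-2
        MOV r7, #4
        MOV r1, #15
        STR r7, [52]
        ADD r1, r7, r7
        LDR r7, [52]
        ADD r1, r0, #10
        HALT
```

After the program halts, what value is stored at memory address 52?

r0=-7
r2=-2
r7=4
r1=15
STR r7, [52] → M[52]=4
r1=4+4=8
r7=M[52]=4
r1=(-7)+10=3
halt.

4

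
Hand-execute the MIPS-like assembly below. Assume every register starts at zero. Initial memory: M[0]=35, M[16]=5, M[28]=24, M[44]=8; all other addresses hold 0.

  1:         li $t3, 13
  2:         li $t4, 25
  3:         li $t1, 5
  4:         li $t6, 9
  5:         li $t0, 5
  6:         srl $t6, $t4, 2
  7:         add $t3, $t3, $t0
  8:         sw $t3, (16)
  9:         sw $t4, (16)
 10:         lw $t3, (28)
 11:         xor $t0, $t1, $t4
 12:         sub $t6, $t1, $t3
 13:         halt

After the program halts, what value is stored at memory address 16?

li $t3, 13 → $t3=13
li $t4, 25 → $t4=25
li $t1, 5 → $t1=5
li $t6, 9 → $t6=9
li $t0, 5 → $t0=5
srl $t6, $t4, 2 → $t6=25>>2=6
add $t3, $t3, $t0 → $t3=13+5=18
sw $t3, (16) → M[16]=18
sw $t4, (16) → M[16]=25
lw $t3, (28) → $t3=M[28]=24
xor $t0, $t1, $t4 → $t0=5^25=28
sub $t6, $t1, $t3 → $t6=5-24=-19
halt.

25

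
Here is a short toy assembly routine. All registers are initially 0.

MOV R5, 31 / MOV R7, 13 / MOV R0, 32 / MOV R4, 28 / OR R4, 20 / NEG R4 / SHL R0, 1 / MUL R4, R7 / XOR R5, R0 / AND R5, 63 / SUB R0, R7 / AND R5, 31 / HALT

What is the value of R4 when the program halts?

-364

MOV R5, 31 → R5=31
MOV R7, 13 → R7=13
MOV R0, 32 → R0=32
MOV R4, 28 → R4=28
OR R4, 20 → R4=28|20=28
NEG R4 → R4=-(28)=-28
SHL R0, 1 → R0=32<<1=64
MUL R4, R7 → R4=(-28)*13=-364
XOR R5, R0 → R5=31^64=95
AND R5, 63 → R5=95&63=31
SUB R0, R7 → R0=64-13=51
AND R5, 31 → R5=31&31=31
halt.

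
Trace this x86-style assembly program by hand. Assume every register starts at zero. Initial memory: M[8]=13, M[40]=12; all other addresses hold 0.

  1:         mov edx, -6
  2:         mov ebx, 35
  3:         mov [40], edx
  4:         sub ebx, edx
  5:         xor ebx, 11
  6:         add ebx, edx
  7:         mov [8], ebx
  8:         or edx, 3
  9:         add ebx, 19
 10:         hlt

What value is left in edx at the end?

-5

edx=-6
ebx=35
mov [40], edx → M[40]=-6
ebx=35-(-6)=41
ebx=41^11=34
ebx=34+(-6)=28
mov [8], ebx → M[8]=28
edx=(-6)|3=-5
ebx=28+19=47
halt.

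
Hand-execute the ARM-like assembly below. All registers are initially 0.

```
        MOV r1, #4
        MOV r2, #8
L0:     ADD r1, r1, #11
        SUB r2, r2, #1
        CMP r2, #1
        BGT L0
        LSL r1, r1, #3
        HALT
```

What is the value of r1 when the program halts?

648

MOV r1, #4 → r1=4
MOV r2, #8 → r2=8
ADD r1, r1, #11 → r1=4+11=15
SUB r2, r2, #1 → r2=8-1=7
CMP r2, #1  (cmp 7,1)
BGT L0: taken
ADD r1, r1, #11 → r1=15+11=26
SUB r2, r2, #1 → r2=7-1=6
CMP r2, #1  (cmp 6,1)
BGT L0: taken
ADD r1, r1, #11 → r1=26+11=37
SUB r2, r2, #1 → r2=6-1=5
CMP r2, #1  (cmp 5,1)
BGT L0: taken
ADD r1, r1, #11 → r1=37+11=48
SUB r2, r2, #1 → r2=5-1=4
CMP r2, #1  (cmp 4,1)
BGT L0: taken
ADD r1, r1, #11 → r1=48+11=59
SUB r2, r2, #1 → r2=4-1=3
CMP r2, #1  (cmp 3,1)
BGT L0: taken
ADD r1, r1, #11 → r1=59+11=70
SUB r2, r2, #1 → r2=3-1=2
CMP r2, #1  (cmp 2,1)
BGT L0: taken
ADD r1, r1, #11 → r1=70+11=81
SUB r2, r2, #1 → r2=2-1=1
CMP r2, #1  (cmp 1,1)
BGT L0: not taken
LSL r1, r1, #3 → r1=81<<3=648
halt.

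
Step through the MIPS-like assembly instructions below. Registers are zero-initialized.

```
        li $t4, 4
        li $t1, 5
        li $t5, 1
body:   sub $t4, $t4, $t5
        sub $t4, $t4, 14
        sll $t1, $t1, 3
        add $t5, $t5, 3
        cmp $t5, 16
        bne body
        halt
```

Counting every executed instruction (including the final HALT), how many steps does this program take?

after li $t4, 4: $t4=4
after li $t1, 5: $t1=5
after li $t5, 1: $t5=1
after sub $t4, $t4, $t5: $t4=4-1=3
after sub $t4, $t4, 14: $t4=3-14=-11
after sll $t1, $t1, 3: $t1=5<<3=40
after add $t5, $t5, 3: $t5=1+3=4
cmp $t5, 16  (cmp 4,16)
bne body: taken
after sub $t4, $t4, $t5: $t4=(-11)-4=-15
after sub $t4, $t4, 14: $t4=(-15)-14=-29
after sll $t1, $t1, 3: $t1=40<<3=320
after add $t5, $t5, 3: $t5=4+3=7
cmp $t5, 16  (cmp 7,16)
bne body: taken
after sub $t4, $t4, $t5: $t4=(-29)-7=-36
after sub $t4, $t4, 14: $t4=(-36)-14=-50
after sll $t1, $t1, 3: $t1=320<<3=2560
after add $t5, $t5, 3: $t5=7+3=10
cmp $t5, 16  (cmp 10,16)
bne body: taken
after sub $t4, $t4, $t5: $t4=(-50)-10=-60
after sub $t4, $t4, 14: $t4=(-60)-14=-74
after sll $t1, $t1, 3: $t1=2560<<3=20480
after add $t5, $t5, 3: $t5=10+3=13
cmp $t5, 16  (cmp 13,16)
bne body: taken
after sub $t4, $t4, $t5: $t4=(-74)-13=-87
after sub $t4, $t4, 14: $t4=(-87)-14=-101
after sll $t1, $t1, 3: $t1=20480<<3=163840
after add $t5, $t5, 3: $t5=13+3=16
cmp $t5, 16  (cmp 16,16)
bne body: not taken
halt.
Total executed instructions: 34.

34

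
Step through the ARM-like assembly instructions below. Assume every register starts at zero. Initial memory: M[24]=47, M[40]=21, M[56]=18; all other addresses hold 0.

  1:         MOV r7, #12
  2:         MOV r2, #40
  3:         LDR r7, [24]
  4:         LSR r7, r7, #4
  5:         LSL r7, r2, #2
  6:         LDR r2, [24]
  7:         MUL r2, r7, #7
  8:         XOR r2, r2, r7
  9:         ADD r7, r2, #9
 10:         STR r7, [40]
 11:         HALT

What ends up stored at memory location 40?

1225

r7=12
r2=40
r7=M[24]=47
r7=47>>4=2
r7=40<<2=160
r2=M[24]=47
r2=160*7=1120
r2=1120^160=1216
r7=1216+9=1225
STR r7, [40] → M[40]=1225
halt.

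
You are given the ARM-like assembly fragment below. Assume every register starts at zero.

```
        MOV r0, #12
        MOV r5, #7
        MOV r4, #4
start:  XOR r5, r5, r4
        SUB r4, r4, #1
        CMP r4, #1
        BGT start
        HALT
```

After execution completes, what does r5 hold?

r0=12
r5=7
r4=4
r5=7^4=3
r4=4-1=3
CMP r4, #1  (cmp 3,1)
BGT start: taken
r5=3^3=0
r4=3-1=2
CMP r4, #1  (cmp 2,1)
BGT start: taken
r5=0^2=2
r4=2-1=1
CMP r4, #1  (cmp 1,1)
BGT start: not taken
halt.

2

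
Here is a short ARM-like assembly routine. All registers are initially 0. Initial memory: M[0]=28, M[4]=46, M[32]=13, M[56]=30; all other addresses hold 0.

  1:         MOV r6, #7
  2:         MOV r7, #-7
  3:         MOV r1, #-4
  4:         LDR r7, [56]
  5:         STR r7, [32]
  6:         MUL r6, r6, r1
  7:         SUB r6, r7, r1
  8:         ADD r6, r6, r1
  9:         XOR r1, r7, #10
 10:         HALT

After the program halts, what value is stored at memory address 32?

r6=7
r7=-7
r1=-4
r7=M[56]=30
STR r7, [32] → M[32]=30
r6=7*(-4)=-28
r6=30-(-4)=34
r6=34+(-4)=30
r1=30^10=20
halt.

30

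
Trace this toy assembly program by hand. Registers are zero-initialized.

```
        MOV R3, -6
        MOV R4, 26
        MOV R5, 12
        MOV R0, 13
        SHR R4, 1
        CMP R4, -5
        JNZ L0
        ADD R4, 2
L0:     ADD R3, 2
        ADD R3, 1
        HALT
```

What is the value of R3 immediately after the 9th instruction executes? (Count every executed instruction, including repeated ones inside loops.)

-3

after MOV R3, -6: R3=-6
after MOV R4, 26: R4=26
after MOV R5, 12: R5=12
after MOV R0, 13: R0=13
after SHR R4, 1: R4=26>>1=13
CMP R4, -5  (cmp 13,-5)
JNZ L0: taken
after ADD R3, 2: R3=(-6)+2=-4
after ADD R3, 1: R3=(-4)+1=-3
After step 9: R3 = -3.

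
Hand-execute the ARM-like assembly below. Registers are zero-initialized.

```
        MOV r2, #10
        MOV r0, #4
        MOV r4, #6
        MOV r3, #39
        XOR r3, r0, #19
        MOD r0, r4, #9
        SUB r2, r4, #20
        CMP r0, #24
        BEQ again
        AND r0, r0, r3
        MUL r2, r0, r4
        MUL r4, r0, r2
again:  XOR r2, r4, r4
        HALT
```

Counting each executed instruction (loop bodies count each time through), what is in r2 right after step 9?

MOV r2, #10 → r2=10
MOV r0, #4 → r0=4
MOV r4, #6 → r4=6
MOV r3, #39 → r3=39
XOR r3, r0, #19 → r3=4^19=23
MOD r0, r4, #9 → r0=6%9=6
SUB r2, r4, #20 → r2=6-20=-14
CMP r0, #24  (cmp 6,24)
BEQ again: not taken
After step 9: r2 = -14.

-14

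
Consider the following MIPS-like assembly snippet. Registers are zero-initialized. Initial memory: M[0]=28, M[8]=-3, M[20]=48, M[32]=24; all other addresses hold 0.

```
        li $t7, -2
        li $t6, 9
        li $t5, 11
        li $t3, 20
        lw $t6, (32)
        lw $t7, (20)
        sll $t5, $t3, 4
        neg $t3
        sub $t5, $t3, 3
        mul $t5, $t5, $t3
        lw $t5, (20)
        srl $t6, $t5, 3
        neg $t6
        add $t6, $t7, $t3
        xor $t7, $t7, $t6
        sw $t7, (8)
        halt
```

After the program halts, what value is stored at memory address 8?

li $t7, -2 → $t7=-2
li $t6, 9 → $t6=9
li $t5, 11 → $t5=11
li $t3, 20 → $t3=20
lw $t6, (32) → $t6=M[32]=24
lw $t7, (20) → $t7=M[20]=48
sll $t5, $t3, 4 → $t5=20<<4=320
neg $t3 → $t3=-(20)=-20
sub $t5, $t3, 3 → $t5=(-20)-3=-23
mul $t5, $t5, $t3 → $t5=(-23)*(-20)=460
lw $t5, (20) → $t5=M[20]=48
srl $t6, $t5, 3 → $t6=48>>3=6
neg $t6 → $t6=-(6)=-6
add $t6, $t7, $t3 → $t6=48+(-20)=28
xor $t7, $t7, $t6 → $t7=48^28=44
sw $t7, (8) → M[8]=44
halt.

44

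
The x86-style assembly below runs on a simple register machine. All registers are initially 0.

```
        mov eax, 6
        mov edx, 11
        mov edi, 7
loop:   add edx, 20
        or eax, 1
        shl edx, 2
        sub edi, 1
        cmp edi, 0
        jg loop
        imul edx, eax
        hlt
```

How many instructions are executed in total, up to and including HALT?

47

after mov eax, 6: eax=6
after mov edx, 11: edx=11
after mov edi, 7: edi=7
after add edx, 20: edx=11+20=31
after or eax, 1: eax=6|1=7
after shl edx, 2: edx=31<<2=124
after sub edi, 1: edi=7-1=6
cmp edi, 0  (cmp 6,0)
jg loop: taken
after add edx, 20: edx=124+20=144
after or eax, 1: eax=7|1=7
after shl edx, 2: edx=144<<2=576
after sub edi, 1: edi=6-1=5
cmp edi, 0  (cmp 5,0)
jg loop: taken
after add edx, 20: edx=576+20=596
after or eax, 1: eax=7|1=7
after shl edx, 2: edx=596<<2=2384
after sub edi, 1: edi=5-1=4
cmp edi, 0  (cmp 4,0)
jg loop: taken
after add edx, 20: edx=2384+20=2404
after or eax, 1: eax=7|1=7
after shl edx, 2: edx=2404<<2=9616
after sub edi, 1: edi=4-1=3
cmp edi, 0  (cmp 3,0)
jg loop: taken
after add edx, 20: edx=9616+20=9636
after or eax, 1: eax=7|1=7
after shl edx, 2: edx=9636<<2=38544
after sub edi, 1: edi=3-1=2
cmp edi, 0  (cmp 2,0)
jg loop: taken
after add edx, 20: edx=38544+20=38564
after or eax, 1: eax=7|1=7
after shl edx, 2: edx=38564<<2=154256
after sub edi, 1: edi=2-1=1
cmp edi, 0  (cmp 1,0)
jg loop: taken
after add edx, 20: edx=154256+20=154276
after or eax, 1: eax=7|1=7
after shl edx, 2: edx=154276<<2=617104
after sub edi, 1: edi=1-1=0
cmp edi, 0  (cmp 0,0)
jg loop: not taken
after imul edx, eax: edx=617104*7=4319728
halt.
Total executed instructions: 47.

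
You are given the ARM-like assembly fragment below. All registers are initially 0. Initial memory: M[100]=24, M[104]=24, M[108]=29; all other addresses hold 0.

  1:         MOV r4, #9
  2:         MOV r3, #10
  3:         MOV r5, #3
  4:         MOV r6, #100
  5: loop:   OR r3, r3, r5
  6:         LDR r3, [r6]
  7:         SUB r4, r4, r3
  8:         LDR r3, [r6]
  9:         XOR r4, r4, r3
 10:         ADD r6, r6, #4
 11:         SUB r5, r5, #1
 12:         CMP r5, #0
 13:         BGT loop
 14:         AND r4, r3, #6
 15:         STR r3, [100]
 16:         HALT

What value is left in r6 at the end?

r4=9
r3=10
r5=3
r6=100
r3=10|3=11
r3=M[100]=24
r4=9-24=-15
r3=M[100]=24
r4=(-15)^24=-23
r6=100+4=104
r5=3-1=2
CMP r5, #0  (cmp 2,0)
BGT loop: taken
r3=24|2=26
r3=M[104]=24
r4=(-23)-24=-47
r3=M[104]=24
r4=(-47)^24=-55
r6=104+4=108
r5=2-1=1
CMP r5, #0  (cmp 1,0)
BGT loop: taken
r3=24|1=25
r3=M[108]=29
r4=(-55)-29=-84
r3=M[108]=29
r4=(-84)^29=-79
r6=108+4=112
r5=1-1=0
CMP r5, #0  (cmp 0,0)
BGT loop: not taken
r4=29&6=4
STR r3, [100] → M[100]=29
halt.

112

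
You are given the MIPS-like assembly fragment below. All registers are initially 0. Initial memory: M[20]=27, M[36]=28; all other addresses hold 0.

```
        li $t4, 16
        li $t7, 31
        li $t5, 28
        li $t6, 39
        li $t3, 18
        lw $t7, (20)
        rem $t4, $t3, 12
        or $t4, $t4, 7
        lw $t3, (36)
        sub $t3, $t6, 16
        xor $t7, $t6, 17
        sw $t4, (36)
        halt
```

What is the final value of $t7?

54

$t4=16
$t7=31
$t5=28
$t6=39
$t3=18
$t7=M[20]=27
$t4=18%12=6
$t4=6|7=7
$t3=M[36]=28
$t3=39-16=23
$t7=39^17=54
sw $t4, (36) → M[36]=7
halt.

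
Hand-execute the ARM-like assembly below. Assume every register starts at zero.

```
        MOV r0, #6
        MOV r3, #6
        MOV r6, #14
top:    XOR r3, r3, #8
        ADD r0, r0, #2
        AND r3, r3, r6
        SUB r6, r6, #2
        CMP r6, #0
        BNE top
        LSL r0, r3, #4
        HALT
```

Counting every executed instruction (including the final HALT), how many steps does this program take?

47

after MOV r0, #6: r0=6
after MOV r3, #6: r3=6
after MOV r6, #14: r6=14
after XOR r3, r3, #8: r3=6^8=14
after ADD r0, r0, #2: r0=6+2=8
after AND r3, r3, r6: r3=14&14=14
after SUB r6, r6, #2: r6=14-2=12
CMP r6, #0  (cmp 12,0)
BNE top: taken
after XOR r3, r3, #8: r3=14^8=6
after ADD r0, r0, #2: r0=8+2=10
after AND r3, r3, r6: r3=6&12=4
after SUB r6, r6, #2: r6=12-2=10
CMP r6, #0  (cmp 10,0)
BNE top: taken
after XOR r3, r3, #8: r3=4^8=12
after ADD r0, r0, #2: r0=10+2=12
after AND r3, r3, r6: r3=12&10=8
after SUB r6, r6, #2: r6=10-2=8
CMP r6, #0  (cmp 8,0)
BNE top: taken
after XOR r3, r3, #8: r3=8^8=0
after ADD r0, r0, #2: r0=12+2=14
after AND r3, r3, r6: r3=0&8=0
after SUB r6, r6, #2: r6=8-2=6
CMP r6, #0  (cmp 6,0)
BNE top: taken
after XOR r3, r3, #8: r3=0^8=8
after ADD r0, r0, #2: r0=14+2=16
after AND r3, r3, r6: r3=8&6=0
after SUB r6, r6, #2: r6=6-2=4
CMP r6, #0  (cmp 4,0)
BNE top: taken
after XOR r3, r3, #8: r3=0^8=8
after ADD r0, r0, #2: r0=16+2=18
after AND r3, r3, r6: r3=8&4=0
after SUB r6, r6, #2: r6=4-2=2
CMP r6, #0  (cmp 2,0)
BNE top: taken
after XOR r3, r3, #8: r3=0^8=8
after ADD r0, r0, #2: r0=18+2=20
after AND r3, r3, r6: r3=8&2=0
after SUB r6, r6, #2: r6=2-2=0
CMP r6, #0  (cmp 0,0)
BNE top: not taken
after LSL r0, r3, #4: r0=0<<4=0
halt.
Total executed instructions: 47.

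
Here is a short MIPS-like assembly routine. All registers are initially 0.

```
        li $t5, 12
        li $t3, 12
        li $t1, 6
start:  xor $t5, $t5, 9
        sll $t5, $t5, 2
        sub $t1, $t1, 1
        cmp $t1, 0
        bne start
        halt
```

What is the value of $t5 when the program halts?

li $t5, 12 → $t5=12
li $t3, 12 → $t3=12
li $t1, 6 → $t1=6
xor $t5, $t5, 9 → $t5=12^9=5
sll $t5, $t5, 2 → $t5=5<<2=20
sub $t1, $t1, 1 → $t1=6-1=5
cmp $t1, 0  (cmp 5,0)
bne start: taken
xor $t5, $t5, 9 → $t5=20^9=29
sll $t5, $t5, 2 → $t5=29<<2=116
sub $t1, $t1, 1 → $t1=5-1=4
cmp $t1, 0  (cmp 4,0)
bne start: taken
xor $t5, $t5, 9 → $t5=116^9=125
sll $t5, $t5, 2 → $t5=125<<2=500
sub $t1, $t1, 1 → $t1=4-1=3
cmp $t1, 0  (cmp 3,0)
bne start: taken
xor $t5, $t5, 9 → $t5=500^9=509
sll $t5, $t5, 2 → $t5=509<<2=2036
sub $t1, $t1, 1 → $t1=3-1=2
cmp $t1, 0  (cmp 2,0)
bne start: taken
xor $t5, $t5, 9 → $t5=2036^9=2045
sll $t5, $t5, 2 → $t5=2045<<2=8180
sub $t1, $t1, 1 → $t1=2-1=1
cmp $t1, 0  (cmp 1,0)
bne start: taken
xor $t5, $t5, 9 → $t5=8180^9=8189
sll $t5, $t5, 2 → $t5=8189<<2=32756
sub $t1, $t1, 1 → $t1=1-1=0
cmp $t1, 0  (cmp 0,0)
bne start: not taken
halt.

32756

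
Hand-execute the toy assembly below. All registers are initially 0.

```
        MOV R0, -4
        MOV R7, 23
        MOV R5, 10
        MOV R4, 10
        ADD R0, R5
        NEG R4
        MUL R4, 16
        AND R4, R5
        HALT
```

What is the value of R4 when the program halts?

after MOV R0, -4: R0=-4
after MOV R7, 23: R7=23
after MOV R5, 10: R5=10
after MOV R4, 10: R4=10
after ADD R0, R5: R0=(-4)+10=6
after NEG R4: R4=-(10)=-10
after MUL R4, 16: R4=(-10)*16=-160
after AND R4, R5: R4=(-160)&10=0
halt.

0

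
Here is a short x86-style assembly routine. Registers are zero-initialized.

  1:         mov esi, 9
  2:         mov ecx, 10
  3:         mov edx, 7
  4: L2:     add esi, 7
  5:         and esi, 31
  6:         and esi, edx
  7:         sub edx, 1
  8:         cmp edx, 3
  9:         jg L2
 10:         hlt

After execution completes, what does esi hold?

after mov esi, 9: esi=9
after mov ecx, 10: ecx=10
after mov edx, 7: edx=7
after add esi, 7: esi=9+7=16
after and esi, 31: esi=16&31=16
after and esi, edx: esi=16&7=0
after sub edx, 1: edx=7-1=6
cmp edx, 3  (cmp 6,3)
jg L2: taken
after add esi, 7: esi=0+7=7
after and esi, 31: esi=7&31=7
after and esi, edx: esi=7&6=6
after sub edx, 1: edx=6-1=5
cmp edx, 3  (cmp 5,3)
jg L2: taken
after add esi, 7: esi=6+7=13
after and esi, 31: esi=13&31=13
after and esi, edx: esi=13&5=5
after sub edx, 1: edx=5-1=4
cmp edx, 3  (cmp 4,3)
jg L2: taken
after add esi, 7: esi=5+7=12
after and esi, 31: esi=12&31=12
after and esi, edx: esi=12&4=4
after sub edx, 1: edx=4-1=3
cmp edx, 3  (cmp 3,3)
jg L2: not taken
halt.

4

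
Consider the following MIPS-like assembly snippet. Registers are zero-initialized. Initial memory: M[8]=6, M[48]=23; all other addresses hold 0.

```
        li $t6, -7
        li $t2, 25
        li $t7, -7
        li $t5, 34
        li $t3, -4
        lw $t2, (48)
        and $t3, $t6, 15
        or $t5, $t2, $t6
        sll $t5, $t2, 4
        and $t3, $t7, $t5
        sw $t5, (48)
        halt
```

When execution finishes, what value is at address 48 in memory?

after li $t6, -7: $t6=-7
after li $t2, 25: $t2=25
after li $t7, -7: $t7=-7
after li $t5, 34: $t5=34
after li $t3, -4: $t3=-4
after lw $t2, (48): $t2=M[48]=23
after and $t3, $t6, 15: $t3=(-7)&15=9
after or $t5, $t2, $t6: $t5=23|(-7)=-1
after sll $t5, $t2, 4: $t5=23<<4=368
after and $t3, $t7, $t5: $t3=(-7)&368=368
sw $t5, (48) → M[48]=368
halt.

368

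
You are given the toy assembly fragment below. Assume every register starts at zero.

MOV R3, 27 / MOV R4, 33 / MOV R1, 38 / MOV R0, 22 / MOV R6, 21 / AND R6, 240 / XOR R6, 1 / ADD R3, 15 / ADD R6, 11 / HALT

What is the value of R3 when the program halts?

42

MOV R3, 27 → R3=27
MOV R4, 33 → R4=33
MOV R1, 38 → R1=38
MOV R0, 22 → R0=22
MOV R6, 21 → R6=21
AND R6, 240 → R6=21&240=16
XOR R6, 1 → R6=16^1=17
ADD R3, 15 → R3=27+15=42
ADD R6, 11 → R6=17+11=28
halt.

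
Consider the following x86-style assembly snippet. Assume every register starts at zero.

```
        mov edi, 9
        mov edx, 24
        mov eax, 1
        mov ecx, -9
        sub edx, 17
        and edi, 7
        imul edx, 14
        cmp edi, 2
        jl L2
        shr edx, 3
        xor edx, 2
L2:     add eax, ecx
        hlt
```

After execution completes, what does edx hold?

edi=9
edx=24
eax=1
ecx=-9
edx=24-17=7
edi=9&7=1
edx=7*14=98
cmp edi, 2  (cmp 1,2)
jl L2: taken
eax=1+(-9)=-8
halt.

98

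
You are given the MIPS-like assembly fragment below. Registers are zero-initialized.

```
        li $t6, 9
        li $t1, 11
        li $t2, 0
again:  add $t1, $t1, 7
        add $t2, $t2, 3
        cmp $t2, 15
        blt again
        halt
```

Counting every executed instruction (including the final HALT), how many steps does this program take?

24

$t6=9
$t1=11
$t2=0
$t1=11+7=18
$t2=0+3=3
cmp $t2, 15  (cmp 3,15)
blt again: taken
$t1=18+7=25
$t2=3+3=6
cmp $t2, 15  (cmp 6,15)
blt again: taken
$t1=25+7=32
$t2=6+3=9
cmp $t2, 15  (cmp 9,15)
blt again: taken
$t1=32+7=39
$t2=9+3=12
cmp $t2, 15  (cmp 12,15)
blt again: taken
$t1=39+7=46
$t2=12+3=15
cmp $t2, 15  (cmp 15,15)
blt again: not taken
halt.
Total executed instructions: 24.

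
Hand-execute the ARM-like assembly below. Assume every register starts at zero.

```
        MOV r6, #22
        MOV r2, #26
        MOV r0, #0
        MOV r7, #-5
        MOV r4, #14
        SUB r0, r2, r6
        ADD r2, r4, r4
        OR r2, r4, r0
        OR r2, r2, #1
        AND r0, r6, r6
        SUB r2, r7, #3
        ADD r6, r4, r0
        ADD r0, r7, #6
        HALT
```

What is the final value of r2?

MOV r6, #22 → r6=22
MOV r2, #26 → r2=26
MOV r0, #0 → r0=0
MOV r7, #-5 → r7=-5
MOV r4, #14 → r4=14
SUB r0, r2, r6 → r0=26-22=4
ADD r2, r4, r4 → r2=14+14=28
OR r2, r4, r0 → r2=14|4=14
OR r2, r2, #1 → r2=14|1=15
AND r0, r6, r6 → r0=22&22=22
SUB r2, r7, #3 → r2=(-5)-3=-8
ADD r6, r4, r0 → r6=14+22=36
ADD r0, r7, #6 → r0=(-5)+6=1
halt.

-8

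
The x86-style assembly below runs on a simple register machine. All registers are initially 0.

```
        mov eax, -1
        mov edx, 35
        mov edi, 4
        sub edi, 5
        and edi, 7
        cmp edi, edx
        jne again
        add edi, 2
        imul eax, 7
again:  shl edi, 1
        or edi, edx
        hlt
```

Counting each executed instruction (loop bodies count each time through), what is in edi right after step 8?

14

eax=-1
edx=35
edi=4
edi=4-5=-1
edi=(-1)&7=7
cmp edi, edx  (cmp 7,35)
jne again: taken
edi=7<<1=14
After step 8: edi = 14.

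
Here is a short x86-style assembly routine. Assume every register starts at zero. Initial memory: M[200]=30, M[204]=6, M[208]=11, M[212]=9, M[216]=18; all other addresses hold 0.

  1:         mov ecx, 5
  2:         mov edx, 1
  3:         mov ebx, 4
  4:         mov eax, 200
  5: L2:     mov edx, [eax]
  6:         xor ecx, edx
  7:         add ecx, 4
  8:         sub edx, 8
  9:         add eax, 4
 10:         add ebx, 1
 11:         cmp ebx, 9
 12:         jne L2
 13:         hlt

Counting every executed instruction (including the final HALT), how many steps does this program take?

after mov ecx, 5: ecx=5
after mov edx, 1: edx=1
after mov ebx, 4: ebx=4
after mov eax, 200: eax=200
after mov edx, [eax]: edx=M[200]=30
after xor ecx, edx: ecx=5^30=27
after add ecx, 4: ecx=27+4=31
after sub edx, 8: edx=30-8=22
after add eax, 4: eax=200+4=204
after add ebx, 1: ebx=4+1=5
cmp ebx, 9  (cmp 5,9)
jne L2: taken
after mov edx, [eax]: edx=M[204]=6
after xor ecx, edx: ecx=31^6=25
after add ecx, 4: ecx=25+4=29
after sub edx, 8: edx=6-8=-2
after add eax, 4: eax=204+4=208
after add ebx, 1: ebx=5+1=6
cmp ebx, 9  (cmp 6,9)
jne L2: taken
after mov edx, [eax]: edx=M[208]=11
after xor ecx, edx: ecx=29^11=22
after add ecx, 4: ecx=22+4=26
after sub edx, 8: edx=11-8=3
after add eax, 4: eax=208+4=212
after add ebx, 1: ebx=6+1=7
cmp ebx, 9  (cmp 7,9)
jne L2: taken
after mov edx, [eax]: edx=M[212]=9
after xor ecx, edx: ecx=26^9=19
after add ecx, 4: ecx=19+4=23
after sub edx, 8: edx=9-8=1
after add eax, 4: eax=212+4=216
after add ebx, 1: ebx=7+1=8
cmp ebx, 9  (cmp 8,9)
jne L2: taken
after mov edx, [eax]: edx=M[216]=18
after xor ecx, edx: ecx=23^18=5
after add ecx, 4: ecx=5+4=9
after sub edx, 8: edx=18-8=10
after add eax, 4: eax=216+4=220
after add ebx, 1: ebx=8+1=9
cmp ebx, 9  (cmp 9,9)
jne L2: not taken
halt.
Total executed instructions: 45.

45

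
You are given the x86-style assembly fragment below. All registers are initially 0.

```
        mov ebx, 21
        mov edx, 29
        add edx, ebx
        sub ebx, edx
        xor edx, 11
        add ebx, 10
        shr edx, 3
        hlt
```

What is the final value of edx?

7

after mov ebx, 21: ebx=21
after mov edx, 29: edx=29
after add edx, ebx: edx=29+21=50
after sub ebx, edx: ebx=21-50=-29
after xor edx, 11: edx=50^11=57
after add ebx, 10: ebx=(-29)+10=-19
after shr edx, 3: edx=57>>3=7
halt.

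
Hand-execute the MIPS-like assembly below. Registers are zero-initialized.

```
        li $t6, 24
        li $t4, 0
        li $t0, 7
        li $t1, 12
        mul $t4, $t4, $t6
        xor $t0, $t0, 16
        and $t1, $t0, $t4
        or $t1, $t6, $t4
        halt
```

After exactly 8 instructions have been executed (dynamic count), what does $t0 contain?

$t6=24
$t4=0
$t0=7
$t1=12
$t4=0*24=0
$t0=7^16=23
$t1=23&0=0
$t1=24|0=24
After step 8: $t0 = 23.

23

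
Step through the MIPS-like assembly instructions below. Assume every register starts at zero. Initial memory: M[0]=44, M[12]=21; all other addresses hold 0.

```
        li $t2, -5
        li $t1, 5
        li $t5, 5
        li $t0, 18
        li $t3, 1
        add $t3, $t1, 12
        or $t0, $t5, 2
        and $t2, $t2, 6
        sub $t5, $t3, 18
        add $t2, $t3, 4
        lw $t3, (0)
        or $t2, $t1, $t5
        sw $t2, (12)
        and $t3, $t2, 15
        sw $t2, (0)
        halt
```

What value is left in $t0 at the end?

$t2=-5
$t1=5
$t5=5
$t0=18
$t3=1
$t3=5+12=17
$t0=5|2=7
$t2=(-5)&6=2
$t5=17-18=-1
$t2=17+4=21
$t3=M[0]=44
$t2=5|(-1)=-1
sw $t2, (12) → M[12]=-1
$t3=(-1)&15=15
sw $t2, (0) → M[0]=-1
halt.

7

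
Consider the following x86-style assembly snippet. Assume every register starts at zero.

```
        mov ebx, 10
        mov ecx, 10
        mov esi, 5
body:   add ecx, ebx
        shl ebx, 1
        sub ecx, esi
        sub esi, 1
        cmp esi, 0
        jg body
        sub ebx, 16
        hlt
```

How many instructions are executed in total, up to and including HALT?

after mov ebx, 10: ebx=10
after mov ecx, 10: ecx=10
after mov esi, 5: esi=5
after add ecx, ebx: ecx=10+10=20
after shl ebx, 1: ebx=10<<1=20
after sub ecx, esi: ecx=20-5=15
after sub esi, 1: esi=5-1=4
cmp esi, 0  (cmp 4,0)
jg body: taken
after add ecx, ebx: ecx=15+20=35
after shl ebx, 1: ebx=20<<1=40
after sub ecx, esi: ecx=35-4=31
after sub esi, 1: esi=4-1=3
cmp esi, 0  (cmp 3,0)
jg body: taken
after add ecx, ebx: ecx=31+40=71
after shl ebx, 1: ebx=40<<1=80
after sub ecx, esi: ecx=71-3=68
after sub esi, 1: esi=3-1=2
cmp esi, 0  (cmp 2,0)
jg body: taken
after add ecx, ebx: ecx=68+80=148
after shl ebx, 1: ebx=80<<1=160
after sub ecx, esi: ecx=148-2=146
after sub esi, 1: esi=2-1=1
cmp esi, 0  (cmp 1,0)
jg body: taken
after add ecx, ebx: ecx=146+160=306
after shl ebx, 1: ebx=160<<1=320
after sub ecx, esi: ecx=306-1=305
after sub esi, 1: esi=1-1=0
cmp esi, 0  (cmp 0,0)
jg body: not taken
after sub ebx, 16: ebx=320-16=304
halt.
Total executed instructions: 35.

35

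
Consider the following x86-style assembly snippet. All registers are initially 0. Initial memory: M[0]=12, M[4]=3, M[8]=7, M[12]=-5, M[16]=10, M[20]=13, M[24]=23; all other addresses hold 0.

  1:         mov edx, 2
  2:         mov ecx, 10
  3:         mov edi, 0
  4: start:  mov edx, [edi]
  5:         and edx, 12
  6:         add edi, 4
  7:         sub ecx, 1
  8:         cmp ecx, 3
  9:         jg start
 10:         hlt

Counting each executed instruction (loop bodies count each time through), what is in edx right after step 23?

8

after mov edx, 2: edx=2
after mov ecx, 10: ecx=10
after mov edi, 0: edi=0
after mov edx, [edi]: edx=M[0]=12
after and edx, 12: edx=12&12=12
after add edi, 4: edi=0+4=4
after sub ecx, 1: ecx=10-1=9
cmp ecx, 3  (cmp 9,3)
jg start: taken
after mov edx, [edi]: edx=M[4]=3
after and edx, 12: edx=3&12=0
after add edi, 4: edi=4+4=8
after sub ecx, 1: ecx=9-1=8
cmp ecx, 3  (cmp 8,3)
jg start: taken
after mov edx, [edi]: edx=M[8]=7
after and edx, 12: edx=7&12=4
after add edi, 4: edi=8+4=12
after sub ecx, 1: ecx=8-1=7
cmp ecx, 3  (cmp 7,3)
jg start: taken
after mov edx, [edi]: edx=M[12]=-5
after and edx, 12: edx=(-5)&12=8
After step 23: edx = 8.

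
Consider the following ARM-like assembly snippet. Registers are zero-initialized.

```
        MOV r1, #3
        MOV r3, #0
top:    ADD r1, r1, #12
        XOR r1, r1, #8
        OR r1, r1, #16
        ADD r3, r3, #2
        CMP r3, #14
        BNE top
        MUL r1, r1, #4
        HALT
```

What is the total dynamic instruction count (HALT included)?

46

MOV r1, #3 → r1=3
MOV r3, #0 → r3=0
ADD r1, r1, #12 → r1=3+12=15
XOR r1, r1, #8 → r1=15^8=7
OR r1, r1, #16 → r1=7|16=23
ADD r3, r3, #2 → r3=0+2=2
CMP r3, #14  (cmp 2,14)
BNE top: taken
ADD r1, r1, #12 → r1=23+12=35
XOR r1, r1, #8 → r1=35^8=43
OR r1, r1, #16 → r1=43|16=59
ADD r3, r3, #2 → r3=2+2=4
CMP r3, #14  (cmp 4,14)
BNE top: taken
ADD r1, r1, #12 → r1=59+12=71
XOR r1, r1, #8 → r1=71^8=79
OR r1, r1, #16 → r1=79|16=95
ADD r3, r3, #2 → r3=4+2=6
CMP r3, #14  (cmp 6,14)
BNE top: taken
ADD r1, r1, #12 → r1=95+12=107
XOR r1, r1, #8 → r1=107^8=99
OR r1, r1, #16 → r1=99|16=115
ADD r3, r3, #2 → r3=6+2=8
CMP r3, #14  (cmp 8,14)
BNE top: taken
ADD r1, r1, #12 → r1=115+12=127
XOR r1, r1, #8 → r1=127^8=119
OR r1, r1, #16 → r1=119|16=119
ADD r3, r3, #2 → r3=8+2=10
CMP r3, #14  (cmp 10,14)
BNE top: taken
ADD r1, r1, #12 → r1=119+12=131
XOR r1, r1, #8 → r1=131^8=139
OR r1, r1, #16 → r1=139|16=155
ADD r3, r3, #2 → r3=10+2=12
CMP r3, #14  (cmp 12,14)
BNE top: taken
ADD r1, r1, #12 → r1=155+12=167
XOR r1, r1, #8 → r1=167^8=175
OR r1, r1, #16 → r1=175|16=191
ADD r3, r3, #2 → r3=12+2=14
CMP r3, #14  (cmp 14,14)
BNE top: not taken
MUL r1, r1, #4 → r1=191*4=764
halt.
Total executed instructions: 46.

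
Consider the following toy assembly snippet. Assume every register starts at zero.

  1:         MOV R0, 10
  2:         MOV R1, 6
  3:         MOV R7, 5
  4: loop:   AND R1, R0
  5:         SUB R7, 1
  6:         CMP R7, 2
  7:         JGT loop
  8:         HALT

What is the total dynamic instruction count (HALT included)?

MOV R0, 10 → R0=10
MOV R1, 6 → R1=6
MOV R7, 5 → R7=5
AND R1, R0 → R1=6&10=2
SUB R7, 1 → R7=5-1=4
CMP R7, 2  (cmp 4,2)
JGT loop: taken
AND R1, R0 → R1=2&10=2
SUB R7, 1 → R7=4-1=3
CMP R7, 2  (cmp 3,2)
JGT loop: taken
AND R1, R0 → R1=2&10=2
SUB R7, 1 → R7=3-1=2
CMP R7, 2  (cmp 2,2)
JGT loop: not taken
halt.
Total executed instructions: 16.

16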